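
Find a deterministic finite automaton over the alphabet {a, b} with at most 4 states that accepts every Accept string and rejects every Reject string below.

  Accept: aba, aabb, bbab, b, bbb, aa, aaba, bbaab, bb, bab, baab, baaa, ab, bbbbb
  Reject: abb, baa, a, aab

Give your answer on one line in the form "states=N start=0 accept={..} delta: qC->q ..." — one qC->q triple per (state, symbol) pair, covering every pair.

states=4 start=0 accept={0,2,3} delta: 0a->1 0b->2 1a->3 1b->3 2a->0 2b->2 3a->0 3b->1

State merging on the prefix tree: take the shortest (then alphabetical) example prefix whose next move is undefined and point that move at state 0, else 1, else 2, ...; a target is out if some Accept/Reject pair would then sit in one state with the same input left (inseparable). If every existing state is out, open a new one.
a: 0a undefined. 0a->0: no, aabb/abb meet in 0 with "bb" left. Open state 1: 0a->1.
b: 0b undefined. 0b->0: no, aa/baa meet in 1 with "a" left. 0b->1: no, b/a meet in 1. Open state 2: 0b->2.
aa: 1a undefined. 1a->0: no, b/aab meet in 2. 1a->1: no, aabb/abb meet in 1 with "bb" left. 1a->2: no, bb/aab meet in 2 with "b" left. Open state 3: 1a->3.
ab: 1b undefined. 1b->0: no, aba/a meet in 1. 1b->1: no, ab/abb meet in 1. 1b->2: no, bb/abb meet in 2 with "b" left. 1b->3: ok.
ba: 2a undefined. 2a->0: ok.
bb: 2b undefined. 2b->0: no, bbaab/abb meet in 3 with "b" left. 2b->1: no, bbab/abb meet in 3 with "b" left. 2b->2: ok.
aab: 3b undefined. 3b->0: no, aaba/baa meet in 1. 3b->1: ok.
aba: 3a undefined. 3a->0: ok.
All examples now run through 4 states with every (state, symbol) defined. Accept strings end in {0,2,3}, Reject strings end in {1}; accept={0,2,3}.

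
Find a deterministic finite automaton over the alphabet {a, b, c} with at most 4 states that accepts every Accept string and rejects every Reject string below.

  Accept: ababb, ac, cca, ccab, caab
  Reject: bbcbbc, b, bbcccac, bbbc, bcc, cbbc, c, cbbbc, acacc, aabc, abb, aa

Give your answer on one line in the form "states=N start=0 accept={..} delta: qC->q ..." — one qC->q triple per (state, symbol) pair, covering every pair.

states=4 start=0 accept={1,3} delta: 0a->1 0b->0 0c->2 1a->0 1b->2 1c->1 2a->3 2b->0 2c->2 3a->3 3b->3 3c->0

State merging on the prefix tree: take the shortest (then alphabetical) example prefix whose next move is undefined and point that move at state 0, else 1, else 2, ...; a target is out if some Accept/Reject pair would then sit in one state with the same input left (inseparable). If every existing state is out, open a new one.
a: 0a undefined. 0a->0: no, ac/c meet in 0 with "c" left. Open state 1: 0a->1.
b: 0b undefined. 0b->0: ok.
c: 0c undefined. 0c->0: no, ac/bbcccac meet in 1 with "c" left. 0c->1: no, ac/bcc meet in 1 with "c" left. Open state 2: 0c->2.
aa: 1a undefined. 1a->0: ok.
ab: 1b undefined. 1b->0: no, ababb/b meet in 0. 1b->1: no, ababb/b meet in 0. 1b->2: ok.
ac: 1c undefined. 1c->0: no, ac/b meet in 0. 1c->1: ok.
ca: 2a undefined. 2a->0: no, ababb/b meet in 0. 2a->1: no, ababb/abb meet in 2 with "b" left. 2a->2: no, caab/abb meet in 2 with "b" left. Open state 3: 2a->3.
cb: 2b undefined. 2b->0: ok.
cc: 2c undefined. 2c->0: no, ccab/bbcbbc meet in 2. 2c->1: no, ac/bcc meet in 1. 2c->2: ok.
caa: 3a undefined. 3a->0: no, caab/b meet in 0. 3a->1: no, caab/bbcbbc meet in 2. 3a->2: no, caab/b meet in 0. 3a->3: ok.
abab: 3b undefined. 3b->0: no, ababb/b meet in 0. 3b->1: no, ababb/bbcbbc meet in 2. 3b->2: no, ababb/b meet in 0. 3b->3: ok.
bbcccac: 3c undefined. 3c->0: ok.
All examples now run through 4 states with every (state, symbol) defined. Accept strings end in {1,3}, Reject strings end in {0,2}; accept={1,3}.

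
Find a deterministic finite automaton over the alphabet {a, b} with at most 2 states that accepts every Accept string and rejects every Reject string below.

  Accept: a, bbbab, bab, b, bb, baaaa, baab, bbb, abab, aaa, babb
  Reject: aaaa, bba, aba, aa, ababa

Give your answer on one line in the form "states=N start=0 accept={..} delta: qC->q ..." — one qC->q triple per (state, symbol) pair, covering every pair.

Fold the examples into a partial DFA from state 0: repeatedly fix the first undefined (state, symbol) met by the shortest-then-alphabetical prefix, trying targets in increasing order and rejecting any under which an Accept and a Reject string meet in one state with the same remainder; add a state when all current targets are rejected. Accepting states are where Accept strings end.
a: 0a undefined. 0a->0: no, a/aaaa meet in 0. Open state 1: 0a->1.
b: 0b undefined. 0b->0: no, a/bba meet in 1. 0b->1: ok.
aa: 1a undefined. 1a->0: ok.
ab: 1b undefined. 1b->0: no, a/bba meet in 1. 1b->1: ok.
All examples now run through 2 states with every (state, symbol) defined. Accept strings end in {1}, Reject strings end in {0}; accept={1}.

states=2 start=0 accept={1} delta: 0a->1 0b->1 1a->0 1b->1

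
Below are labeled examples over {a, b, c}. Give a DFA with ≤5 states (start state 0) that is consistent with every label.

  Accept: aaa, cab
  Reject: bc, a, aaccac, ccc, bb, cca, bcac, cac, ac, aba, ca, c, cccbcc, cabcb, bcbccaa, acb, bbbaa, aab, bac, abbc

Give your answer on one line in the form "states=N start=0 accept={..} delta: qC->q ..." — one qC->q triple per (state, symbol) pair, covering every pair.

Grow the machine one transition at a time. Run the examples from 0; the earliest place one falls off (shortest prefix, ties alphabetical) gets sent to the lowest-numbered state that keeps every Accept/Reject pair distinguishable — a pair clashes when both reach the same state with identical unread suffix — and to a fresh state only if none does.
a: 0a undefined. 0a->0: no, aaa/a meet in 0. Open state 1: 0a->1.
b: 0b undefined. 0b->0: ok.
c: 0c undefined. 0c->0: ok.
aa: 1a undefined. 1a->0: no, aaa/a meet in 1. 1a->1: no, aaa/a meet in 1. Open state 2: 1a->2.
ab: 1b undefined. 1b->0: no, cab/bc meet in 0. 1b->1: no, cab/a meet in 1. 1b->2: no, aaa/aba meet in 2 with "a" left. Open state 3: 1b->3.
ac: 1c undefined. 1c->0: ok.
aaa: 2a undefined. 2a->0: no, aaa/bc meet in 0. 2a->1: no, aaa/a meet in 1. 2a->2: no, aaa/bcbccaa meet in 2. 2a->3: ok.
aab: 2b undefined. 2b->0: ok.
aac: 2c undefined. 2c->0: ok.
aba: 3a undefined. 3a->0: ok.
abb: 3b undefined. 3b->0: ok.
cabc: 3c undefined. 3c->0: ok.
All examples now run through 4 states with every (state, symbol) defined. Accept strings end in {3}, Reject strings end in {0,1,2}; accept={3}.

states=4 start=0 accept={3} delta: 0a->1 0b->0 0c->0 1a->2 1b->3 1c->0 2a->3 2b->0 2c->0 3a->0 3b->0 3c->0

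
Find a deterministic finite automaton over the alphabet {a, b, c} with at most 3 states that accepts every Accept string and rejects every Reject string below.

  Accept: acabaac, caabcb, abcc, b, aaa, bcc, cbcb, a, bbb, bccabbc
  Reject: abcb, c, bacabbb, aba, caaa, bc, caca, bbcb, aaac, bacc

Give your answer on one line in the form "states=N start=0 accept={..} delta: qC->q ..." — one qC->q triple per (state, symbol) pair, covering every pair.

Grow the machine one transition at a time. Run the examples from 0; the earliest place one falls off (shortest prefix, ties alphabetical) gets sent to the lowest-numbered state that keeps every Accept/Reject pair distinguishable — a pair clashes when both reach the same state with identical unread suffix — and to a fresh state only if none does.
a: 0a undefined. 0a->0: ok.
b: 0b undefined. 0b->0: no, abcc/bacc meet in 0 with "cc" left. Open state 1: 0b->1.
c: 0c undefined. 0c->0: no, caabcb/abcb meet in 1 with "cb" left. 0c->1: no, b/c meet in 1. Open state 2: 0c->2.
ba: 1a undefined. 1a->0: no, aaa/aba meet in 0. 1a->1: no, abcc/bacc meet in 1 with "cc" left. 1a->2: ok.
bb: 1b undefined. 1b->0: ok.
bc: 1c undefined. 1c->0: no, abcc/c meet in 2. 1c->1: no, abcc/bc meet in 1. 1c->2: ok.
ca: 2a undefined. 2a->0: no, acabaac/c meet in 2. 2a->1: no, acabaac/c meet in 2. 2a->2: ok.
cb: 2b undefined. 2b->0: no, acabaac/c meet in 2. 2b->1: no, caabcb/abcb meet in 1. 2b->2: ok.
bac: 2c undefined. 2c->0: no, acabaac/caca meet in 0. 2c->1: ok.
All examples now run through 3 states with every (state, symbol) defined. Accept strings end in {0,1}, Reject strings end in {2}; accept={0,1}.

states=3 start=0 accept={0,1} delta: 0a->0 0b->1 0c->2 1a->2 1b->0 1c->2 2a->2 2b->2 2c->1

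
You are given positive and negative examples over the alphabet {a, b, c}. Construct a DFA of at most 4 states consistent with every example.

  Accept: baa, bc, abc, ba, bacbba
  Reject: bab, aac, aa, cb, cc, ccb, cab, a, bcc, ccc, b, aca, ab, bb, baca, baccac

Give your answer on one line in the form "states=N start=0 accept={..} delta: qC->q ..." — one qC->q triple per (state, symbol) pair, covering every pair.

State merging on the prefix tree: take the shortest (then alphabetical) example prefix whose next move is undefined and point that move at state 0, else 1, else 2, ...; a target is out if some Accept/Reject pair would then sit in one state with the same input left (inseparable). If every existing state is out, open a new one.
a: 0a undefined. 0a->0: ok.
b: 0b undefined. 0b->0: no, baa/bab meet in 0. Open state 1: 0b->1.
c: 0c undefined. 0c->0: ok.
ba: 1a undefined. 1a->0: no, baa/aac meet in 0. 1a->1: no, baa/cb meet in 1. Open state 2: 1a->2.
bb: 1b undefined. 1b->0: ok.
bc: 1c undefined. 1c->0: no, bc/aac meet in 0. 1c->1: no, bc/cb meet in 1. 1c->2: ok.
baa: 2a undefined. 2a->0: no, baa/aac meet in 0. 2a->1: no, baa/cb meet in 1. 2a->2: ok.
bab: 2b undefined. 2b->0: ok.
bac: 2c undefined. 2c->0: no, bacbba/bab meet in 0. 2c->1: no, baa/baca meet in 2. 2c->2: no, baa/bcc meet in 2. Open state 3: 2c->3.
baca: 3a undefined. 3a->0: ok.
bacb: 3b undefined. 3b->0: ok.
bacc: 3c undefined. 3c->0: ok.
All examples now run through 4 states with every (state, symbol) defined. Accept strings end in {2}, Reject strings end in {0,1,3}; accept={2}.

states=4 start=0 accept={2} delta: 0a->0 0b->1 0c->0 1a->2 1b->0 1c->2 2a->2 2b->0 2c->3 3a->0 3b->0 3c->0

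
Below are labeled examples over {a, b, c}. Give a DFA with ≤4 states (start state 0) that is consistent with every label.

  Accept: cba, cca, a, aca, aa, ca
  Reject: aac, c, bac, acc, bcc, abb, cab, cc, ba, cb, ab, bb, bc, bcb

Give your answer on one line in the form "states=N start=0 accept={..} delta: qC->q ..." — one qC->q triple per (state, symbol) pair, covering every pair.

Fold the examples into a partial DFA from state 0: repeatedly fix the first undefined (state, symbol) met by the shortest-then-alphabetical prefix, trying targets in increasing order and rejecting any under which an Accept and a Reject string meet in one state with the same remainder; add a state when all current targets are rejected. Accepting states are where Accept strings end.
a: 0a undefined. 0a->0: ok.
b: 0b undefined. 0b->0: no, a/abb meet in 0. Open state 1: 0b->1.
c: 0c undefined. 0c->0: no, cba/ba meet in 1 with "a" left. 0c->1: no, aca/ba meet in 1 with "a" left. Open state 2: 0c->2.
ba: 1a undefined. 1a->0: no, a/ba meet in 0. 1a->1: ok.
bb: 1b undefined. 1b->0: no, a/abb meet in 0. 1b->1: ok.
bc: 1c undefined. 1c->0: no, a/bac meet in 0. 1c->1: ok.
ca: 2a undefined. 2a->0: ok.
cb: 2b undefined. 2b->0: no, cba/cb meet in 0. 2b->1: no, cba/bac meet in 1. 2b->2: ok.
cc: 2c undefined. 2c->0: no, cba/acc meet in 0. 2c->1: no, cca/bac meet in 1. 2c->2: ok.
All examples now run through 3 states with every (state, symbol) defined. Accept strings end in {0}, Reject strings end in {1,2}; accept={0}.

states=3 start=0 accept={0} delta: 0a->0 0b->1 0c->2 1a->1 1b->1 1c->1 2a->0 2b->2 2c->2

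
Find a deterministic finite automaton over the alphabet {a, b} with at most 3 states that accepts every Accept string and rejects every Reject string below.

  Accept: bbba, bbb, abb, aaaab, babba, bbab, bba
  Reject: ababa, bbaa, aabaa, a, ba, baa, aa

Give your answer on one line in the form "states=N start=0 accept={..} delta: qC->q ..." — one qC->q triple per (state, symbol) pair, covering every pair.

Grow the machine one transition at a time. Run the examples from 0; the earliest place one falls off (shortest prefix, ties alphabetical) gets sent to the lowest-numbered state that keeps every Accept/Reject pair distinguishable — a pair clashes when both reach the same state with identical unread suffix — and to a fresh state only if none does.
a: 0a undefined. 0a->0: ok.
b: 0b undefined. 0b->0: no, bbba/ababa meet in 0. Open state 1: 0b->1.
ba: 1a undefined. 1a->0: ok.
bb: 1b undefined. 1b->0: no, bbba/ababa meet in 0. 1b->1: no, bbba/ababa meet in 0. Open state 2: 1b->2.
bba: 2a undefined. 2a->0: no, babba/ababa meet in 0. 2a->1: ok.
bbb: 2b undefined. 2b->0: no, bbba/ababa meet in 0. 2b->1: no, bbba/ababa meet in 0. 2b->2: ok.
All examples now run through 3 states with every (state, symbol) defined. Accept strings end in {1,2}, Reject strings end in {0}; accept={1,2}.

states=3 start=0 accept={1,2} delta: 0a->0 0b->1 1a->0 1b->2 2a->1 2b->2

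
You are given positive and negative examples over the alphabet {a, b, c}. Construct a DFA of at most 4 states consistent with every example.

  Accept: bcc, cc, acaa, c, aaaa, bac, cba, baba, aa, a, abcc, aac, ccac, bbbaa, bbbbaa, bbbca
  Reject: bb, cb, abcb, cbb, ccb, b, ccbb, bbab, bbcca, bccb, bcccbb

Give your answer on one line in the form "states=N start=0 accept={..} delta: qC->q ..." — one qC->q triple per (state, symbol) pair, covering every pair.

states=4 start=0 accept={0,3} delta: 0a->0 0b->1 0c->0 1a->0 1b->1 1c->2 2a->0 2b->1 2c->3 3a->1 3b->1 3c->0

State merging on the prefix tree: take the shortest (then alphabetical) example prefix whose next move is undefined and point that move at state 0, else 1, else 2, ...; a target is out if some Accept/Reject pair would then sit in one state with the same input left (inseparable). If every existing state is out, open a new one.
a: 0a undefined. 0a->0: ok.
b: 0b undefined. 0b->0: no, aaaa/bb meet in 0. Open state 1: 0b->1.
c: 0c undefined. 0c->0: ok.
ba: 1a undefined. 1a->0: ok.
bb: 1b undefined. 1b->0: no, cc/bb meet in 0. 1b->1: ok.
bc: 1c undefined. 1c->0: no, bcc/bbcca meet in 0. 1c->1: no, bcc/bb meet in 1. Open state 2: 1c->2.
bcc: 2c undefined. 2c->0: no, bcc/bbcca meet in 0. 2c->1: no, bcc/bb meet in 1. 2c->2: no, bbbca/bbcca meet in 2 with "a" left. Open state 3: 2c->3.
abcb: 2b undefined. 2b->0: no, cc/abcb meet in 0. 2b->1: ok.
bccb: 3b undefined. 3b->0: no, cc/bccb meet in 0. 3b->1: ok.
bccc: 3c undefined. 3c->0: ok.
bbbca: 2a undefined. 2a->0: ok.
bbcca: 3a undefined. 3a->0: no, cc/bbcca meet in 0. 3a->1: ok.
All examples now run through 4 states with every (state, symbol) defined. Accept strings end in {0,3}, Reject strings end in {1}; accept={0,3}.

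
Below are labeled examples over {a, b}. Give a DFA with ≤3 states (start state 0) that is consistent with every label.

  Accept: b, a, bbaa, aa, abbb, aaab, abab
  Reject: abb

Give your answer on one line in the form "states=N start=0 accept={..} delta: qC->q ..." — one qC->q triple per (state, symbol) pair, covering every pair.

states=3 start=0 accept={0,1} delta: 0a->0 0b->1 1a->0 1b->2 2a->0 2b->0

State merging on the prefix tree: take the shortest (then alphabetical) example prefix whose next move is undefined and point that move at state 0, else 1, else 2, ...; a target is out if some Accept/Reject pair would then sit in one state with the same input left (inseparable). If every existing state is out, open a new one.
a: 0a undefined. 0a->0: ok.
b: 0b undefined. 0b->0: no, b/abb meet in 0. Open state 1: 0b->1.
bb: 1b undefined. 1b->0: no, a/abb meet in 0. 1b->1: no, b/abb meet in 1. Open state 2: 1b->2.
aba: 1a undefined. 1a->0: ok.
bba: 2a undefined. 2a->0: ok.
abbb: 2b undefined. 2b->0: ok.
All examples now run through 3 states with every (state, symbol) defined. Accept strings end in {0,1}, Reject strings end in {2}; accept={0,1}.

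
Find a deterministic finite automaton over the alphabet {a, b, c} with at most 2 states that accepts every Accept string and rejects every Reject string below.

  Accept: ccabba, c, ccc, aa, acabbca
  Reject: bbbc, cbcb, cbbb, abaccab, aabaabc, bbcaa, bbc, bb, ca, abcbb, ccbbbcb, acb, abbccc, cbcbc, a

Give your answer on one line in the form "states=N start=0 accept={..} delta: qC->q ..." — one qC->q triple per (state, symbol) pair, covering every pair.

states=2 start=0 accept={0} delta: 0a->1 0b->1 0c->0 1a->0 1b->1 1c->1

Grow the machine one transition at a time. Run the examples from 0; the earliest place one falls off (shortest prefix, ties alphabetical) gets sent to the lowest-numbered state that keeps every Accept/Reject pair distinguishable — a pair clashes when both reach the same state with identical unread suffix — and to a fresh state only if none does.
a: 0a undefined. 0a->0: no, aa/a meet in 0. Open state 1: 0a->1.
b: 0b undefined. 0b->0: no, c/bbbc meet in 0 with "c" left. 0b->1: ok.
c: 0c undefined. 0c->0: ok.
aa: 1a undefined. 1a->0: ok.
ab: 1b undefined. 1b->0: no, ccabba/aabaabc meet in 0. 1b->1: ok.
ac: 1c undefined. 1c->0: no, ccabba/bbbc meet in 0. 1c->1: ok.
All examples now run through 2 states with every (state, symbol) defined. Accept strings end in {0}, Reject strings end in {1}; accept={0}.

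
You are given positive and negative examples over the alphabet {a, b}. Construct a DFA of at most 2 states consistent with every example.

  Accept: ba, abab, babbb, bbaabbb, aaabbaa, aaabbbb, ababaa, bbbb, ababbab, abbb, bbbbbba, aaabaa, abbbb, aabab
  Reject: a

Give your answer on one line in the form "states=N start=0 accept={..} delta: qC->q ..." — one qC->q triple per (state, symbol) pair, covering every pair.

states=2 start=0 accept={1} delta: 0a->0 0b->1 1a->1 1b->1

Grow the machine one transition at a time. Run the examples from 0; the earliest place one falls off (shortest prefix, ties alphabetical) gets sent to the lowest-numbered state that keeps every Accept/Reject pair distinguishable — a pair clashes when both reach the same state with identical unread suffix — and to a fresh state only if none does.
a: 0a undefined. 0a->0: ok.
b: 0b undefined. 0b->0: no, ba/a meet in 0. Open state 1: 0b->1.
ba: 1a undefined. 1a->0: no, ba/a meet in 0. 1a->1: ok.
bb: 1b undefined. 1b->0: no, abab/a meet in 0. 1b->1: ok.
All examples now run through 2 states with every (state, symbol) defined. Accept strings end in {1}, Reject strings end in {0}; accept={1}.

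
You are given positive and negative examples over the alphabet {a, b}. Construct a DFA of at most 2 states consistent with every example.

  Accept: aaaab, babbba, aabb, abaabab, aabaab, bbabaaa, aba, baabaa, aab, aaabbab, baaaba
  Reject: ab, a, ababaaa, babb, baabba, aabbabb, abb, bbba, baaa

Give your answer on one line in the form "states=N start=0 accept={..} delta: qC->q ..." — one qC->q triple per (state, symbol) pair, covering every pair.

State merging on the prefix tree: take the shortest (then alphabetical) example prefix whose next move is undefined and point that move at state 0, else 1, else 2, ...; a target is out if some Accept/Reject pair would then sit in one state with the same input left (inseparable). If every existing state is out, open a new one.
a: 0a undefined. 0a->0: no, aaaab/ab meet in 0 with "b" left. Open state 1: 0a->1.
b: 0b undefined. 0b->0: ok.
aa: 1a undefined. 1a->0: ok.
ab: 1b undefined. 1b->0: no, aaaab/ab meet in 0. 1b->1: ok.
All examples now run through 2 states with every (state, symbol) defined. Accept strings end in {0}, Reject strings end in {1}; accept={0}.

states=2 start=0 accept={0} delta: 0a->1 0b->0 1a->0 1b->1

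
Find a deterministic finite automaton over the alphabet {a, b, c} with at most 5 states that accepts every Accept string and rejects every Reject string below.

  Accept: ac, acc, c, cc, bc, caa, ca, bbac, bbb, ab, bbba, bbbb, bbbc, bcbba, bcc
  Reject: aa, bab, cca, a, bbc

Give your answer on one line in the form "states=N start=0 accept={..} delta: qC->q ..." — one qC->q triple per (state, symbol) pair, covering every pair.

states=5 start=0 accept={1,3,4} delta: 0a->0 0b->1 0c->1 1a->1 1b->2 1c->3 2a->0 2b->4 2c->0 3a->0 3b->0 3c->1 4a->1 4b->1 4c->1

Grow the machine one transition at a time. Run the examples from 0; the earliest place one falls off (shortest prefix, ties alphabetical) gets sent to the lowest-numbered state that keeps every Accept/Reject pair distinguishable — a pair clashes when both reach the same state with identical unread suffix — and to a fresh state only if none does.
a: 0a undefined. 0a->0: ok.
b: 0b undefined. 0b->0: no, ac/bbc meet in 0 with "c" left. Open state 1: 0b->1.
c: 0c undefined. 0c->0: no, ac/aa meet in 0. 0c->1: ok.
ba: 1a undefined. 1a->0: no, ac/bab meet in 1. 1a->1: ok.
bb: 1b undefined. 1b->0: no, ac/bbc meet in 1. 1b->1: no, ac/bab meet in 1. Open state 2: 1b->2.
bc: 1c undefined. 1c->0: no, acc/aa meet in 0. 1c->1: no, ac/cca meet in 1. 1c->2: no, acc/bab meet in 2. Open state 3: 1c->3.
bba: 2a undefined. 2a->0: ok.
bbb: 2b undefined. 2b->0: no, bbb/aa meet in 0. 2b->1: no, bbbb/bab meet in 2. 2b->2: no, bbb/bab meet in 2. 2b->3: no, bbba/cca meet in 3 with "a" left. Open state 4: 2b->4.
bbc: 2c undefined. 2c->0: ok.
bcb: 3b undefined. 3b->0: ok.
bcc: 3c undefined. 3c->0: no, bcc/aa meet in 0. 3c->1: ok.
cca: 3a undefined. 3a->0: ok.
bbba: 4a undefined. 4a->0: no, bbba/aa meet in 0. 4a->1: ok.
bbbb: 4b undefined. 4b->0: no, bbbb/aa meet in 0. 4b->1: ok.
bbbc: 4c undefined. 4c->0: no, bbbc/aa meet in 0. 4c->1: ok.
All examples now run through 5 states with every (state, symbol) defined. Accept strings end in {1,3,4}, Reject strings end in {0,2}; accept={1,3,4}.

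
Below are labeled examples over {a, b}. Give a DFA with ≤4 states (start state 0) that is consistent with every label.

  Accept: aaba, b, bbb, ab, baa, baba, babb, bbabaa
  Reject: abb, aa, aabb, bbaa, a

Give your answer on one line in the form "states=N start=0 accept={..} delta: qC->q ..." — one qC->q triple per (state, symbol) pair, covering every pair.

states=4 start=0 accept={1,3} delta: 0a->0 0b->1 1a->1 1b->2 2a->3 2b->1 3a->0 3b->1

Grow the machine one transition at a time. Run the examples from 0; the earliest place one falls off (shortest prefix, ties alphabetical) gets sent to the lowest-numbered state that keeps every Accept/Reject pair distinguishable — a pair clashes when both reach the same state with identical unread suffix — and to a fresh state only if none does.
a: 0a undefined. 0a->0: ok.
b: 0b undefined. 0b->0: no, aaba/abb meet in 0. Open state 1: 0b->1.
ba: 1a undefined. 1a->0: no, aaba/aa meet in 0. 1a->1: ok.
bb: 1b undefined. 1b->0: no, baba/abb meet in 0. 1b->1: no, aaba/abb meet in 1. Open state 2: 1b->2.
bba: 2a undefined. 2a->0: no, baba/aa meet in 0. 2a->1: no, aaba/bbaa meet in 1. 2a->2: no, baba/abb meet in 2. Open state 3: 2a->3.
bbb: 2b undefined. 2b->0: no, bbb/aa meet in 0. 2b->1: ok.
bbaa: 3a undefined. 3a->0: ok.
bbab: 3b undefined. 3b->0: no, bbabaa/aa meet in 0. 3b->1: ok.
All examples now run through 4 states with every (state, symbol) defined. Accept strings end in {1,3}, Reject strings end in {0,2}; accept={1,3}.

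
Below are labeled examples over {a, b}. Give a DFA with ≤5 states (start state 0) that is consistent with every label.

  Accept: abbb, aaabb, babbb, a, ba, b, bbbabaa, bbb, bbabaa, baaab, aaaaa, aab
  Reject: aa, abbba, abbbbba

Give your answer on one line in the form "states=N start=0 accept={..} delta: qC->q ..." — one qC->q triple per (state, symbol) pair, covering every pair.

states=3 start=0 accept={0,1} delta: 0a->1 0b->0 1a->2 1b->1 2a->1 2b->0

Fold the examples into a partial DFA from state 0: repeatedly fix the first undefined (state, symbol) met by the shortest-then-alphabetical prefix, trying targets in increasing order and rejecting any under which an Accept and a Reject string meet in one state with the same remainder; add a state when all current targets are rejected. Accepting states are where Accept strings end.
a: 0a undefined. 0a->0: no, a/aa meet in 0. Open state 1: 0a->1.
b: 0b undefined. 0b->0: ok.
aa: 1a undefined. 1a->0: no, b/aa meet in 0. 1a->1: no, a/aa meet in 1. Open state 2: 1a->2.
ab: 1b undefined. 1b->0: no, a/abbba meet in 1. 1b->1: ok.
aaa: 2a undefined. 2a->0: no, aaaaa/aa meet in 2. 2a->1: ok.
aab: 2b undefined. 2b->0: ok.
All examples now run through 3 states with every (state, symbol) defined. Accept strings end in {0,1}, Reject strings end in {2}; accept={0,1}.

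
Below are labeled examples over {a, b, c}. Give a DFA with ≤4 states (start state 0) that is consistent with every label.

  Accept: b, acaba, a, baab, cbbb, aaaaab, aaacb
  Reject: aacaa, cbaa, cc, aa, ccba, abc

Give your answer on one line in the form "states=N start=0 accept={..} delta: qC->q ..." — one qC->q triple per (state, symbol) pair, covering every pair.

states=4 start=0 accept={0,1} delta: 0a->1 0b->0 0c->1 1a->2 1b->1 1c->2 2a->3 2b->1 2c->0 3a->0 3b->0 3c->0

Grow the machine one transition at a time. Run the examples from 0; the earliest place one falls off (shortest prefix, ties alphabetical) gets sent to the lowest-numbered state that keeps every Accept/Reject pair distinguishable — a pair clashes when both reach the same state with identical unread suffix — and to a fresh state only if none does.
a: 0a undefined. 0a->0: no, a/aa meet in 0. Open state 1: 0a->1.
b: 0b undefined. 0b->0: ok.
c: 0c undefined. 0c->0: no, b/cc meet in 0. 0c->1: ok.
aa: 1a undefined. 1a->0: no, b/aa meet in 0. 1a->1: no, a/aa meet in 1. Open state 2: 1a->2.
ab: 1b undefined. 1b->0: no, a/abc meet in 1. 1b->1: ok.
ac: 1c undefined. 1c->0: no, b/cc meet in 0. 1c->1: no, a/cc meet in 1. 1c->2: ok.
aaa: 2a undefined. 2a->0: no, b/cbaa meet in 0. 2a->1: no, acaba/cc meet in 2. 2a->2: no, acaba/ccba meet in 2 with "ba" left. Open state 3: 2a->3.
aac: 2c undefined. 2c->0: ok.
ccb: 2b undefined. 2b->0: no, a/ccba meet in 1. 2b->1: ok.
aaaa: 3a undefined. 3a->0: ok.
aaac: 3c undefined. 3c->0: ok.
acab: 3b undefined. 3b->0: ok.
All examples now run through 4 states with every (state, symbol) defined. Accept strings end in {0,1}, Reject strings end in {2,3}; accept={0,1}.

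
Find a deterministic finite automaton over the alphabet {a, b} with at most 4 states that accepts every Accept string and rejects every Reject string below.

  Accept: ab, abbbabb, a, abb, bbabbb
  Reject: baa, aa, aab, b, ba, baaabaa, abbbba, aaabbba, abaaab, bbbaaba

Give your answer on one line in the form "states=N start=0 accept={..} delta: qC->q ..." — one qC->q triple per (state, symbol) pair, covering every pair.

Fold the examples into a partial DFA from state 0: repeatedly fix the first undefined (state, symbol) met by the shortest-then-alphabetical prefix, trying targets in increasing order and rejecting any under which an Accept and a Reject string meet in one state with the same remainder; add a state when all current targets are rejected. Accepting states are where Accept strings end.
a: 0a undefined. 0a->0: no, ab/aab meet in 0 with "b" left. Open state 1: 0a->1.
b: 0b undefined. 0b->0: no, a/ba meet in 1. 0b->1: no, a/b meet in 1. Open state 2: 0b->2.
aa: 1a undefined. 1a->0: ok.
ab: 1b undefined. 1b->0: no, ab/aa meet in 0. 1b->1: ok.
ba: 2a undefined. 2a->0: no, ab/baa meet in 1. 2a->1: no, ab/ba meet in 1. 2a->2: ok.
bb: 2b undefined. 2b->0: no, ab/bbbaaba meet in 1. 2b->1: no, ab/baaabaa meet in 1. 2b->2: no, abbbabb/baa meet in 2. Open state 3: 2b->3.
bba: 3a undefined. 3a->0: no, ab/baaabaa meet in 1. 3a->1: ok.
bbb: 3b undefined. 3b->0: ok.
All examples now run through 4 states with every (state, symbol) defined. Accept strings end in {1,3}, Reject strings end in {0,2}; accept={1,3}.

states=4 start=0 accept={1,3} delta: 0a->1 0b->2 1a->0 1b->1 2a->2 2b->3 3a->1 3b->0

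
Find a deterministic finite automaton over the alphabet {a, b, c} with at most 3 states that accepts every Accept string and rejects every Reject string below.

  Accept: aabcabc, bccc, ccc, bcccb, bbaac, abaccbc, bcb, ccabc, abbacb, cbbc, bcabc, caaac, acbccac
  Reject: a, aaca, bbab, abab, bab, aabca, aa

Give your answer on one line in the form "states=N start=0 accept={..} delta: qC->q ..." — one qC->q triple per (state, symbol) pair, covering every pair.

Grow the machine one transition at a time. Run the examples from 0; the earliest place one falls off (shortest prefix, ties alphabetical) gets sent to the lowest-numbered state that keeps every Accept/Reject pair distinguishable — a pair clashes when both reach the same state with identical unread suffix — and to a fresh state only if none does.
a: 0a undefined. 0a->0: ok.
b: 0b undefined. 0b->0: ok.
c: 0c undefined. 0c->0: no, aabcabc/a meet in 0. Open state 1: 0c->1.
ca: 1a undefined. 1a->0: ok.
cb: 1b undefined. 1b->0: no, bcb/a meet in 0. 1b->1: ok.
cc: 1c undefined. 1c->0: no, cbbc/a meet in 0. 1c->1: ok.
All examples now run through 2 states with every (state, symbol) defined. Accept strings end in {1}, Reject strings end in {0}; accept={1}.

states=2 start=0 accept={1} delta: 0a->0 0b->0 0c->1 1a->0 1b->1 1c->1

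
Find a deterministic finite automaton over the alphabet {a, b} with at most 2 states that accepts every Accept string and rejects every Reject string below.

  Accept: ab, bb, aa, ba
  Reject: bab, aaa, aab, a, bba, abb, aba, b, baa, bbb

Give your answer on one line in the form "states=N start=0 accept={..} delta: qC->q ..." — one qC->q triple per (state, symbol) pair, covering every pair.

states=2 start=0 accept={0} delta: 0a->1 0b->1 1a->0 1b->0

State merging on the prefix tree: take the shortest (then alphabetical) example prefix whose next move is undefined and point that move at state 0, else 1, else 2, ...; a target is out if some Accept/Reject pair would then sit in one state with the same input left (inseparable). If every existing state is out, open a new one.
a: 0a undefined. 0a->0: no, ab/aab meet in 0 with "b" left. Open state 1: 0a->1.
b: 0b undefined. 0b->0: no, ab/bab meet in 1 with "b" left. 0b->1: ok.
aa: 1a undefined. 1a->0: ok.
ab: 1b undefined. 1b->0: ok.
All examples now run through 2 states with every (state, symbol) defined. Accept strings end in {0}, Reject strings end in {1}; accept={0}.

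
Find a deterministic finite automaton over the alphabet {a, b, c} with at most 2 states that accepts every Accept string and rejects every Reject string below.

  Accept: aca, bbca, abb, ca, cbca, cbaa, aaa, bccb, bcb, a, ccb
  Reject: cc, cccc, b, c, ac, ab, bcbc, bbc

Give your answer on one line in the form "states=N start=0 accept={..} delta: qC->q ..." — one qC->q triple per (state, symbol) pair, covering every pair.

State merging on the prefix tree: take the shortest (then alphabetical) example prefix whose next move is undefined and point that move at state 0, else 1, else 2, ...; a target is out if some Accept/Reject pair would then sit in one state with the same input left (inseparable). If every existing state is out, open a new one.
a: 0a undefined. 0a->0: ok.
b: 0b undefined. 0b->0: no, abb/b meet in 0. Open state 1: 0b->1.
c: 0c undefined. 0c->0: no, aca/cc meet in 0. 0c->1: ok.
bb: 1b undefined. 1b->0: ok.
bc: 1c undefined. 1c->0: no, abb/cc meet in 0. 1c->1: ok.
ca: 1a undefined. 1a->0: ok.
All examples now run through 2 states with every (state, symbol) defined. Accept strings end in {0}, Reject strings end in {1}; accept={0}.

states=2 start=0 accept={0} delta: 0a->0 0b->1 0c->1 1a->0 1b->0 1c->1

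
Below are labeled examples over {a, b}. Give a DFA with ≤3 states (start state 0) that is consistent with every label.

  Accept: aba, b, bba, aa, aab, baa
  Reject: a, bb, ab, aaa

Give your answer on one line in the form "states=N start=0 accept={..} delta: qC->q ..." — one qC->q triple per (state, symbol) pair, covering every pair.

states=3 start=0 accept={0,2} delta: 0a->1 0b->2 1a->0 1b->1 2a->1 2b->1

Grow the machine one transition at a time. Run the examples from 0; the earliest place one falls off (shortest prefix, ties alphabetical) gets sent to the lowest-numbered state that keeps every Accept/Reject pair distinguishable — a pair clashes when both reach the same state with identical unread suffix — and to a fresh state only if none does.
a: 0a undefined. 0a->0: no, b/ab meet in 0 with "b" left. Open state 1: 0a->1.
b: 0b undefined. 0b->0: no, b/bb meet in 0. 0b->1: no, b/a meet in 1. Open state 2: 0b->2.
aa: 1a undefined. 1a->0: ok.
ab: 1b undefined. 1b->0: no, aba/a meet in 1. 1b->1: ok.
ba: 2a undefined. 2a->0: no, baa/a meet in 1. 2a->1: ok.
bb: 2b undefined. 2b->0: no, aba/bb meet in 0. 2b->1: ok.
All examples now run through 3 states with every (state, symbol) defined. Accept strings end in {0,2}, Reject strings end in {1}; accept={0,2}.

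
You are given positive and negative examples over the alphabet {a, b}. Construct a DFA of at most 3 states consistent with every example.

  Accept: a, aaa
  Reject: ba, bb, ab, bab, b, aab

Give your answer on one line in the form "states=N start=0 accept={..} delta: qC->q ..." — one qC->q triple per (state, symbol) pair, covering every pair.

states=2 start=0 accept={0} delta: 0a->0 0b->1 1a->1 1b->1

State merging on the prefix tree: take the shortest (then alphabetical) example prefix whose next move is undefined and point that move at state 0, else 1, else 2, ...; a target is out if some Accept/Reject pair would then sit in one state with the same input left (inseparable). If every existing state is out, open a new one.
a: 0a undefined. 0a->0: ok.
b: 0b undefined. 0b->0: no, a/ba meet in 0. Open state 1: 0b->1.
ba: 1a undefined. 1a->0: no, a/ba meet in 0. 1a->1: ok.
bb: 1b undefined. 1b->0: no, a/bb meet in 0. 1b->1: ok.
All examples now run through 2 states with every (state, symbol) defined. Accept strings end in {0}, Reject strings end in {1}; accept={0}.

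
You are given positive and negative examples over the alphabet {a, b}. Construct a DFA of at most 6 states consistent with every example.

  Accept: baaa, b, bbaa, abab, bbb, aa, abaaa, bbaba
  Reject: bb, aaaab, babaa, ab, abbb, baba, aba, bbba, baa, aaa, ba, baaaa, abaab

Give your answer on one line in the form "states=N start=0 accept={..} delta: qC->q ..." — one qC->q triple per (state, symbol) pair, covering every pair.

Fold the examples into a partial DFA from state 0: repeatedly fix the first undefined (state, symbol) met by the shortest-then-alphabetical prefix, trying targets in increasing order and rejecting any under which an Accept and a Reject string meet in one state with the same remainder; add a state when all current targets are rejected. Accepting states are where Accept strings end.
a: 0a undefined. 0a->0: no, b/aaaab meet in 0 with "b" left. Open state 1: 0a->1.
b: 0b undefined. 0b->0: no, baaa/aaa meet in 1 with "aa" left. 0b->1: no, aa/ba meet in 1 with "a" left. Open state 2: 0b->2.
aa: 1a undefined. 1a->0: no, b/aaaab meet in 2. 1a->1: no, aa/aaa meet in 1. 1a->2: ok.
ab: 1b undefined. 1b->0: no, abab/ab meet in 0. 1b->1: no, b/aba meet in 2. 1b->2: no, b/ab meet in 2. Open state 3: 1b->3.
ba: 2a undefined. 2a->0: ok.
bb: 2b undefined. 2b->0: no, bbaba/aba meet in 3 with "a" left. 2b->1: no, bbaa/baba meet in 0. 2b->2: no, baaa/bb meet in 2. 2b->3: ok.
aba: 3a undefined. 3a->0: no, bbaa/babaa meet in 1. 3a->1: no, abab/bb meet in 3. 3a->2: no, baaa/aba meet in 2. 3a->3: no, bbaa/bb meet in 3. Open state 4: 3a->4.
abb: 3b undefined. 3b->0: no, baaa/abbb meet in 2. 3b->1: no, baaa/bbba meet in 2. 3b->2: ok.
abaa: 4a undefined. 4a->0: no, baaa/abaab meet in 2. 4a->1: no, bbaa/babaa meet in 1. 4a->2: no, abaaa/baba meet in 0. 4a->3: no, baaa/abaab meet in 2. 4a->4: no, bbaa/aba meet in 4. Open state 5: 4a->5.
abab: 4b undefined. 4b->0: no, abab/baba meet in 0. 4b->1: no, abab/babaa meet in 1. 4b->2: no, bbaba/baba meet in 0. 4b->3: no, abab/bb meet in 3. 4b->4: no, abab/aba meet in 4. 4b->5: ok.
abaaa: 5a undefined. 5a->0: no, abaaa/baba meet in 0. 5a->1: no, abaaa/babaa meet in 1. 5a->2: ok.
abaab: 5b undefined. 5b->0: ok.
All examples now run through 6 states with every (state, symbol) defined. Accept strings end in {2,5}, Reject strings end in {0,1,3,4}; accept={2,5}.

states=6 start=0 accept={2,5} delta: 0a->1 0b->2 1a->2 1b->3 2a->0 2b->3 3a->4 3b->2 4a->5 4b->5 5a->2 5b->0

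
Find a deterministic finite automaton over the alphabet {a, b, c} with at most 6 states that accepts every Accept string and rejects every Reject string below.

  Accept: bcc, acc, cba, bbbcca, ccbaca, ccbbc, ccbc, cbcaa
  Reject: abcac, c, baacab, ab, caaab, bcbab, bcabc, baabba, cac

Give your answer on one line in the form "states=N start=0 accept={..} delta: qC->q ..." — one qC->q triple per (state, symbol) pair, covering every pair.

states=4 start=0 accept={2} delta: 0a->0 0b->0 0c->1 1a->0 1b->2 1c->2 2a->2 2b->3 2c->2 3a->1 3b->1 3c->2

Fold the examples into a partial DFA from state 0: repeatedly fix the first undefined (state, symbol) met by the shortest-then-alphabetical prefix, trying targets in increasing order and rejecting any under which an Accept and a Reject string meet in one state with the same remainder; add a state when all current targets are rejected. Accepting states are where Accept strings end.
a: 0a undefined. 0a->0: ok.
b: 0b undefined. 0b->0: ok.
c: 0c undefined. 0c->0: no, bcc/abcac meet in 0. Open state 1: 0c->1.
ca: 1a undefined. 1a->0: ok.
cb: 1b undefined. 1b->0: no, cba/baacab meet in 0. 1b->1: no, cba/baacab meet in 0. Open state 2: 1b->2.
cc: 1c undefined. 1c->0: no, bcc/baacab meet in 0. 1c->1: no, bcc/abcac meet in 1. 1c->2: ok.
cba: 2a undefined. 2a->0: no, cba/baacab meet in 0. 2a->1: no, bcc/bcbab meet in 2. 2a->2: ok.
cbc: 2c undefined. 2c->0: no, cbcaa/baacab meet in 0. 2c->1: no, cbcaa/baacab meet in 0. 2c->2: ok.
ccb: 2b undefined. 2b->0: no, ccbaca/baacab meet in 0. 2b->1: no, ccbaca/baacab meet in 0. 2b->2: no, bcc/bcbab meet in 2. Open state 3: 2b->3.
ccba: 3a undefined. 3a->0: no, ccbaca/baacab meet in 0. 3a->1: ok.
ccbb: 3b undefined. 3b->0: no, ccbbc/abcac meet in 1. 3b->1: ok.
ccbc: 3c undefined. 3c->0: no, ccbc/baacab meet in 0. 3c->1: no, ccbc/abcac meet in 1. 3c->2: ok.
All examples now run through 4 states with every (state, symbol) defined. Accept strings end in {2}, Reject strings end in {0,1,3}; accept={2}.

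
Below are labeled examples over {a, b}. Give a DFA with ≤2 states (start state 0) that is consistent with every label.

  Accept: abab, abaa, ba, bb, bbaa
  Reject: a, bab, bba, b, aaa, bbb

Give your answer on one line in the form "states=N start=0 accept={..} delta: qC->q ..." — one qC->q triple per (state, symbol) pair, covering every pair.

states=2 start=0 accept={0} delta: 0a->1 0b->1 1a->0 1b->0

Fold the examples into a partial DFA from state 0: repeatedly fix the first undefined (state, symbol) met by the shortest-then-alphabetical prefix, trying targets in increasing order and rejecting any under which an Accept and a Reject string meet in one state with the same remainder; add a state when all current targets are rejected. Accepting states are where Accept strings end.
a: 0a undefined. 0a->0: no, abab/bab meet in 0 with "bab" left. Open state 1: 0a->1.
b: 0b undefined. 0b->0: no, ba/a meet in 1. 0b->1: ok.
aa: 1a undefined. 1a->0: ok.
ab: 1b undefined. 1b->0: ok.
All examples now run through 2 states with every (state, symbol) defined. Accept strings end in {0}, Reject strings end in {1}; accept={0}.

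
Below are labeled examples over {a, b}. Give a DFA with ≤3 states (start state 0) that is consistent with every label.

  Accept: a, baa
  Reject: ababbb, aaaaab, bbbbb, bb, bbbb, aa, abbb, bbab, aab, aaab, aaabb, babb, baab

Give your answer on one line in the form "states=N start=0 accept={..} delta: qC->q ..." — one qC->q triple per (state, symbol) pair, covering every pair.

State merging on the prefix tree: take the shortest (then alphabetical) example prefix whose next move is undefined and point that move at state 0, else 1, else 2, ...; a target is out if some Accept/Reject pair would then sit in one state with the same input left (inseparable). If every existing state is out, open a new one.
a: 0a undefined. 0a->0: no, a/aa meet in 0. Open state 1: 0a->1.
b: 0b undefined. 0b->0: no, baa/aa meet in 1 with "a" left. 0b->1: ok.
aa: 1a undefined. 1a->0: no, a/aab meet in 1. 1a->1: no, a/aa meet in 1. Open state 2: 1a->2.
ab: 1b undefined. 1b->0: no, a/bbbbb meet in 1. 1b->1: no, a/bbbbb meet in 1. 1b->2: ok.
aaa: 2a undefined. 2a->0: no, a/bbab meet in 1. 2a->1: ok.
aab: 2b undefined. 2b->0: no, a/ababbb meet in 1. 2b->1: no, a/bbbbb meet in 1. 2b->2: ok.
All examples now run through 3 states with every (state, symbol) defined. Accept strings end in {1}, Reject strings end in {2}; accept={1}.

states=3 start=0 accept={1} delta: 0a->1 0b->1 1a->2 1b->2 2a->1 2b->2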